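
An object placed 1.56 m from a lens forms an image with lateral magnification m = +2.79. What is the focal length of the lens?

f = 2.43 m (converging)

m = −d_i/d_o ⇒ d_i = −m·d_o = −(+2.79)·(1.56) = -4.352 m.
1/f = 1/d_o + 1/d_i = 1/(1.56) + 1/(-4.352) = 0.4112, so f = 2.43 m.
Since f is positive, the lens is converging.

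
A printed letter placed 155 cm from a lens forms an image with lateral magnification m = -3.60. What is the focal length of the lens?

m = −d_i/d_o ⇒ d_i = −m·d_o = −(-3.60)·(155) = 558.0 cm.
1/f = 1/d_o + 1/d_i = 1/(155) + 1/(558.0) = 0.008244, so f = 121 cm.
Since f is positive, the lens is converging.

f = 121 cm (converging)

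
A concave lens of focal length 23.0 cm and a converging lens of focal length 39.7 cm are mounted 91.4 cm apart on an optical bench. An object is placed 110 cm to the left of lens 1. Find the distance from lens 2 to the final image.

62.0 cm

Lens 1 is diverging, so f₁ = −23.0 cm.
Lens 1: 1/d_i1 = 1/f₁ − 1/d_o1 = 1/(-23.0) − 1/(110) = -0.05257, so d_i1 = -19.02 cm.
The intermediate image is 19.02 cm to the left of lens 1 (virtual), which is 91.4 − (-19.02) = 110.4 cm to the left of lens 2, so d_o2 = +110.4 cm.
Lens 2: 1/d_i2 = 1/f₂ − 1/d_o2 = 1/(39.7) − 1/(110.4) = 0.01613, so d_i2 = 62.0 cm.
The final image is real, 62.0 cm to the right of lens 2 (overall magnification ≈ -0.097).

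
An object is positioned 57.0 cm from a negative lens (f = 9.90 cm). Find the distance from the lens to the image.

8.43 cm

For a negative lens, f = -9.90 cm.
Lens equation: 1/v = 1/f − 1/u = 1/(-9.900) − 1/(57.0) = -0.1010 − 0.01754 = -0.1186, so v = -8.43 cm.
The image is virtual, upright and reduced, on the same side as the object.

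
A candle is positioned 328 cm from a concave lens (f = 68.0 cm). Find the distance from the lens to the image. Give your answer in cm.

56.3 cm

For a concave lens, f = -68.0 cm.
Thin-lens equation: 1/s_i = 1/f − 1/s_o = 1/(-68.00) − 1/(328) = -0.01471 − 0.003049 = -0.01775, so s_i = -56.3 cm.
The image is virtual, upright and reduced, on the same side as the object.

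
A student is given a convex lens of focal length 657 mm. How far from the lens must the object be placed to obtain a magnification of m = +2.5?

m = −d_i/d_o ⇒ d_i = −m·d_o.
1/f = 1/d_o + 1/d_i = 1/d_o − 1/(m·d_o) = (1 − 1/m)/d_o, so d_o = f(1 − 1/m) = (657.0)(1 − 1/(+2.5)) = 394 mm.

394 mm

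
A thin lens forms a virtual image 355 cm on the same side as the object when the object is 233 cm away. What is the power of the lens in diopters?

Virtual image ⇒ d_i = −355 cm.
1/f = 1/d_o + 1/d_i = 1/(233) + 1/(-355) = 0.001475 cm⁻¹.
f = 678.0 cm = 6.780 m, so P = 1/f = +0.147 D.

P = +0.147 D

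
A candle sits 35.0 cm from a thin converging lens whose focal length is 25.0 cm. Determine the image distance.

87.5 cm

Thin-lens equation: 1/q = 1/f − 1/p = 1/(25.00) − 1/(35.0) = 0.04000 − 0.02857 = 0.01143, so q = 87.5 cm.
The image is real, inverted and enlarged, on the far side of the lens.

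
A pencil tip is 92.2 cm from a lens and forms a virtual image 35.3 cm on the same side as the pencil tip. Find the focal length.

Virtual image ⇒ d_i = −35.3 cm.
1/f = 1/d_o + 1/d_i = 1/(92.2) + 1/(-35.3) = -0.01748, so f = -57.2 cm.
Since f is negative, the lens is diverging.

f = -57.2 cm (diverging)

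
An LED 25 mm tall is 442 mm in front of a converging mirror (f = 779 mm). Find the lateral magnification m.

m = +2.31

1/d_i = 1/f − 1/d_o = 1/(779.0) − 1/(442) = -0.0009787, so d_i = -1022 mm.
m = −d_i/d_o = −(-1022)/(442) = +2.31.
The image is virtual, upright and enlarged, behind the mirror.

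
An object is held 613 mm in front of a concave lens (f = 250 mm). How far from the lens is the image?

178 mm

For a concave lens, f = -250 mm.
Lens equation: 1/s_i = 1/f − 1/s_o = 1/(-250.0) − 1/(613) = -0.004000 − 0.001631 = -0.005631, so s_i = -178 mm.
The image is virtual, upright and reduced, on the same side as the object.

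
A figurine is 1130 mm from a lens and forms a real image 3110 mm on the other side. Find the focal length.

f = 829 mm (converging)

Real image ⇒ d_i = +3110 mm.
1/f = 1/d_o + 1/d_i = 1/(1130) + 1/(3110) = 0.001206, so f = 829 mm.
Since f is positive, the lens is converging.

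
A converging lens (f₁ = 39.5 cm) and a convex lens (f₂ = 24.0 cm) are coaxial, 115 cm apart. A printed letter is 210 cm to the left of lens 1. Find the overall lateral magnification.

m = +0.131

Lens 1: 1/d_i1 = 1/(39.5) − 1/(210) = 0.02055, so d_i1 = 48.65 cm; m₁ = −d_i1/d_o1 = -0.2317.
d_o2 = 115 − (48.65) = 66.35 cm.
Lens 2: 1/d_i2 = 1/(24.0) − 1/(66.35) = 0.02660, so d_i2 = 37.60 cm; m₂ = −d_i2/d_o2 = -0.5667.
m = m₁·m₂ = (-0.2317)(-0.5667) = +0.131.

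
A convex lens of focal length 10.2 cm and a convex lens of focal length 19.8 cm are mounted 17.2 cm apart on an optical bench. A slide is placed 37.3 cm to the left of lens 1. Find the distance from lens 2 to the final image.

Lens 1: 1/d_i1 = 1/f₁ − 1/d_o1 = 1/(10.2) − 1/(37.3) = 0.07123, so d_i1 = 14.04 cm.
The intermediate image is 14.04 cm to the right of lens 1, which is 17.2 − (14.04) = 3.160 cm to the left of lens 2, so d_o2 = +3.160 cm.
Lens 2: 1/d_i2 = 1/f₂ − 1/d_o2 = 1/(19.8) − 1/(3.160) = -0.2660, so d_i2 = -3.76 cm.
The final image is virtual, 3.76 cm to the left of lens 2 (overall magnification ≈ -0.45).

3.76 cm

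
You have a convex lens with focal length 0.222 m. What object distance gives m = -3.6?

0.284 m

m = −d_i/d_o ⇒ d_i = −m·d_o.
1/f = 1/d_o + 1/d_i = 1/d_o − 1/(m·d_o) = (1 − 1/m)/d_o, so d_o = f(1 − 1/m) = (0.2220)(1 − 1/(-3.6)) = 0.284 m.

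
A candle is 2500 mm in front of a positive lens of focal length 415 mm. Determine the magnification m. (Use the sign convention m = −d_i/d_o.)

m = -0.199

1/d_i = 1/f − 1/d_o = 1/(415.0) − 1/(2500) = 0.002010, so d_i = 497.6 mm.
m = −d_i/d_o = −(497.6)/(2500) = -0.199.
The image is real, inverted and reduced, on the far side of the lens.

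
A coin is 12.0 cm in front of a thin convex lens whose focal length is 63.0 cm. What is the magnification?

m = +1.24

1/d_i = 1/f − 1/d_o = 1/(63.00) − 1/(12.0) = -0.06746, so d_i = -14.82 cm.
m = −d_i/d_o = −(-14.82)/(12.0) = +1.24.
The image is virtual, upright and enlarged, on the same side as the object.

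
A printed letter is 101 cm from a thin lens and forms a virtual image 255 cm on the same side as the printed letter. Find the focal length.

Virtual image ⇒ d_i = −255 cm.
1/f = 1/d_o + 1/d_i = 1/(101) + 1/(-255) = 0.005979, so f = 167 cm.
Since f is positive, the thin lens is converging.

f = 167 cm (converging)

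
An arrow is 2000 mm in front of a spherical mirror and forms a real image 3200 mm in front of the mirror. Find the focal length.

f = 1230 mm (concave)

Real image ⇒ d_i = +3200 mm.
1/f = 1/d_o + 1/d_i = 1/(2000) + 1/(3200) = 0.0008125, so f = 1230 mm.
Since f is positive, the spherical mirror is concave.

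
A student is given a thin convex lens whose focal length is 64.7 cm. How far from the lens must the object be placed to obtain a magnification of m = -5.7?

76.1 cm

m = −d_i/d_o ⇒ d_i = −m·d_o.
1/f = 1/d_o + 1/d_i = 1/d_o − 1/(m·d_o) = (1 − 1/m)/d_o, so d_o = f(1 − 1/m) = (64.70)(1 − 1/(-5.7)) = 76.1 cm.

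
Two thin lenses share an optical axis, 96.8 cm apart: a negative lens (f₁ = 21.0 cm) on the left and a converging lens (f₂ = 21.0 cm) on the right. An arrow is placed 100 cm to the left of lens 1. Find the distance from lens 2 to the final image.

25.7 cm

Lens 1 is diverging, so f₁ = −21.0 cm.
Lens 1: 1/d_i1 = 1/f₁ − 1/d_o1 = 1/(-21.0) − 1/(100) = -0.05762, so d_i1 = -17.36 cm.
The intermediate image is 17.36 cm to the left of lens 1 (virtual), which is 96.8 − (-17.36) = 114.2 cm to the left of lens 2, so d_o2 = +114.2 cm.
Lens 2: 1/d_i2 = 1/f₂ − 1/d_o2 = 1/(21.0) − 1/(114.2) = 0.03886, so d_i2 = 25.7 cm.
The final image is real, 25.7 cm to the right of lens 2 (overall magnification ≈ -0.039).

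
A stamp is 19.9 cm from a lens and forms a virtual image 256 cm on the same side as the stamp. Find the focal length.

f = 21.6 cm (converging)

Virtual image ⇒ d_i = −256 cm.
1/f = 1/d_o + 1/d_i = 1/(19.9) + 1/(-256) = 0.04635, so f = 21.6 cm.
Since f is positive, the lens is converging.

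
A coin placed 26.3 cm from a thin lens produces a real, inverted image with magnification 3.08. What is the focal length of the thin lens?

f = 19.9 cm (converging)

m = −d_i/d_o ⇒ d_i = −m·d_o = −(-3.08)·(26.3) = 81.00 cm.
1/f = 1/d_o + 1/d_i = 1/(26.3) + 1/(81.00) = 0.05037, so f = 19.9 cm.
Since f is positive, the thin lens is converging.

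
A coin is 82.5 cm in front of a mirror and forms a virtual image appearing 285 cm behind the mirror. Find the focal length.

f = 116 cm (concave)

Virtual image ⇒ d_i = −285 cm.
1/f = 1/d_o + 1/d_i = 1/(82.5) + 1/(-285) = 0.008612, so f = 116 cm.
Since f is positive, the mirror is concave.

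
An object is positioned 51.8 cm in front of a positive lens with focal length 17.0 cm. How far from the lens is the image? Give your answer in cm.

Lens equation: 1/d_i = 1/f − 1/d_o = 1/(17.00) − 1/(51.8) = 0.05882 − 0.01931 = 0.03952, so d_i = 25.3 cm.
The image is real, inverted and reduced, on the far side of the lens.

25.3 cm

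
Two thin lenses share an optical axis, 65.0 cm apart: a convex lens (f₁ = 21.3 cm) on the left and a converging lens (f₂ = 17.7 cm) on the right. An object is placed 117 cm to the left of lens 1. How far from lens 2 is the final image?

Lens 1: 1/d_i1 = 1/f₁ − 1/d_o1 = 1/(21.3) − 1/(117) = 0.03840, so d_i1 = 26.04 cm.
The intermediate image is 26.04 cm to the right of lens 1, which is 65.0 − (26.04) = 38.96 cm to the left of lens 2, so d_o2 = +38.96 cm.
Lens 2: 1/d_i2 = 1/f₂ − 1/d_o2 = 1/(17.7) − 1/(38.96) = 0.03083, so d_i2 = 32.4 cm.
The final image is real, 32.4 cm to the right of lens 2 (overall magnification ≈ 0.19).

32.4 cm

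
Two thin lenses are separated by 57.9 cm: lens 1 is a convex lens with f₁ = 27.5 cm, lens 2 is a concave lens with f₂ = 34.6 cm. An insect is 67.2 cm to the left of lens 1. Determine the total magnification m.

m = -0.522

Lens 1: 1/d_i1 = 1/(27.5) − 1/(67.2) = 0.02148, so d_i1 = 46.55 cm; m₁ = −d_i1/d_o1 = -0.6927.
d_o2 = 57.9 − (46.55) = 11.35 cm.
f₂ = −34.6 cm (diverging).
Lens 2: 1/d_i2 = 1/(-34.6) − 1/(11.35) = -0.1170, so d_i2 = -8.546 cm; m₂ = −d_i2/d_o2 = +0.7530.
m = m₁·m₂ = (-0.6927)(+0.7530) = -0.522.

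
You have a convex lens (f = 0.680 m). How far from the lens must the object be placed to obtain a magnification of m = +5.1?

m = −d_i/d_o ⇒ d_i = −m·d_o.
1/f = 1/d_o + 1/d_i = 1/d_o − 1/(m·d_o) = (1 − 1/m)/d_o, so d_o = f(1 − 1/m) = (0.6800)(1 − 1/(+5.1)) = 0.547 m.

0.547 m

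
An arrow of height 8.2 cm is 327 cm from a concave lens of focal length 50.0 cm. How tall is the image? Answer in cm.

1.09 cm

For a concave lens, f = -50.0 cm.
1/d_i = 1/f − 1/d_o = 1/(-50.00) − 1/(327) = -0.02306, so d_i = -43.37 cm.
m = −d_i/d_o = +0.1326.
|h_i| = |m|·h_o = 0.1326 × 8.2 = 1.09 cm. The image is virtual, upright and reduced, on the same side as the object.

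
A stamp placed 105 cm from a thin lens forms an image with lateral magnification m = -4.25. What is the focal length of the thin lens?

m = −d_i/d_o ⇒ d_i = −m·d_o = −(-4.25)·(105) = 446.2 cm.
1/f = 1/d_o + 1/d_i = 1/(105) + 1/(446.2) = 0.01176, so f = 85.0 cm.
Since f is positive, the thin lens is converging.

f = 85.0 cm (converging)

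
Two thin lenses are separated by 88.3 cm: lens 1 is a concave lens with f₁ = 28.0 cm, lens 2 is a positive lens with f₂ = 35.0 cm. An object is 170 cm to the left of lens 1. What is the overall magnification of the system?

f₁ = −28.0 cm (diverging).
Lens 1: 1/d_i1 = 1/(-28.0) − 1/(170) = -0.04160, so d_i1 = -24.04 cm; m₁ = −d_i1/d_o1 = +0.1414.
d_o2 = 88.3 − (-24.04) = 112.3 cm.
Lens 2: 1/d_i2 = 1/(35.0) − 1/(112.3) = 0.01967, so d_i2 = 50.85 cm; m₂ = −d_i2/d_o2 = -0.4528.
m = m₁·m₂ = (+0.1414)(-0.4528) = -0.0640.

m = -0.0640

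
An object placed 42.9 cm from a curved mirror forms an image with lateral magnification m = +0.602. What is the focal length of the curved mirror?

m = −d_i/d_o ⇒ d_i = −m·d_o = −(+0.602)·(42.9) = -25.83 cm.
1/f = 1/d_o + 1/d_i = 1/(42.9) + 1/(-25.83) = -0.01540, so f = -64.9 cm.
Since f is negative, the curved mirror is convex.

f = -64.9 cm (convex)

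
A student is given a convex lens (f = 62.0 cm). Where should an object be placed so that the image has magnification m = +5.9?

51.5 cm

m = −d_i/d_o ⇒ d_i = −m·d_o.
1/f = 1/d_o + 1/d_i = 1/d_o − 1/(m·d_o) = (1 − 1/m)/d_o, so d_o = f(1 − 1/m) = (62.00)(1 − 1/(+5.9)) = 51.5 cm.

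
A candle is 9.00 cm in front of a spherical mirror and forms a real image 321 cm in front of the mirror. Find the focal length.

f = 8.75 cm (concave)

Real image ⇒ d_i = +321 cm.
1/f = 1/d_o + 1/d_i = 1/(9.00) + 1/(321) = 0.1142, so f = 8.75 cm.
Since f is positive, the spherical mirror is concave.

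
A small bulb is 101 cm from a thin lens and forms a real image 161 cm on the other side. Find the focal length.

Real image ⇒ d_i = +161 cm.
1/f = 1/d_o + 1/d_i = 1/(101) + 1/(161) = 0.01611, so f = 62.1 cm.
Since f is positive, the thin lens is converging.

f = 62.1 cm (converging)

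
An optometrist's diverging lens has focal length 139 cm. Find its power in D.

P = -0.719 D

For a diverging lens, f = −139 cm.
f = -139 cm = -1.39 m.
P = 1/f = 1/(-1.39 m) = -0.719 D.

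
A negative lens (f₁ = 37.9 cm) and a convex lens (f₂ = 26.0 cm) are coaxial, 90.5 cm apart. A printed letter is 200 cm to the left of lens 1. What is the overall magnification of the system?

f₁ = −37.9 cm (diverging).
Lens 1: 1/d_i1 = 1/(-37.9) − 1/(200) = -0.03139, so d_i1 = -31.86 cm; m₁ = −d_i1/d_o1 = +0.1593.
d_o2 = 90.5 − (-31.86) = 122.4 cm.
Lens 2: 1/d_i2 = 1/(26.0) − 1/(122.4) = 0.03029, so d_i2 = 33.01 cm; m₂ = −d_i2/d_o2 = -0.2697.
m = m₁·m₂ = (+0.1593)(-0.2697) = -0.0430.

m = -0.0430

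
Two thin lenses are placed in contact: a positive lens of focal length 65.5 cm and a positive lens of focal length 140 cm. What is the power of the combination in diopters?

P₁ = 1/f₁ = 1/(0.655 m) = +1.527 D; P₂ = 1/f₂ = 1/(1.40 m) = +0.7143 D.
For thin lenses in contact, P = P₁ + P₂ = (+1.527) + (+0.7143) = +2.24 D.

P = +2.24 D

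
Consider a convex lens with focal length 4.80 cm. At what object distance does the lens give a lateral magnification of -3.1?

6.35 cm

m = −d_i/d_o ⇒ d_i = −m·d_o.
1/f = 1/d_o + 1/d_i = 1/d_o − 1/(m·d_o) = (1 − 1/m)/d_o, so d_o = f(1 − 1/m) = (4.800)(1 − 1/(-3.1)) = 6.35 cm.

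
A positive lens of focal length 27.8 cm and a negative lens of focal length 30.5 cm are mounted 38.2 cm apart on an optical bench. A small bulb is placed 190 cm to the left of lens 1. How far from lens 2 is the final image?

Lens 1: 1/d_i1 = 1/f₁ − 1/d_o1 = 1/(27.8) − 1/(190) = 0.03071, so d_i1 = 32.56 cm.
The intermediate image is 32.56 cm to the right of lens 1, which is 38.2 − (32.56) = 5.640 cm to the left of lens 2, so d_o2 = +5.640 cm.
Lens 2 is diverging, so f₂ = −30.5 cm.
Lens 2: 1/d_i2 = 1/f₂ − 1/d_o2 = 1/(-30.5) − 1/(5.640) = -0.2101, so d_i2 = -4.76 cm.
The final image is virtual, 4.76 cm to the left of lens 2 (overall magnification ≈ -0.14).

4.76 cm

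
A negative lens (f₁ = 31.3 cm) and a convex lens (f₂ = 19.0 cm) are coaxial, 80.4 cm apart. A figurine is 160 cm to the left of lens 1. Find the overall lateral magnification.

m = -0.0355

f₁ = −31.3 cm (diverging).
Lens 1: 1/d_i1 = 1/(-31.3) − 1/(160) = -0.03820, so d_i1 = -26.18 cm; m₁ = −d_i1/d_o1 = +0.1636.
d_o2 = 80.4 − (-26.18) = 106.6 cm.
Lens 2: 1/d_i2 = 1/(19.0) − 1/(106.6) = 0.04325, so d_i2 = 23.12 cm; m₂ = −d_i2/d_o2 = -0.2169.
m = m₁·m₂ = (+0.1636)(-0.2169) = -0.0355.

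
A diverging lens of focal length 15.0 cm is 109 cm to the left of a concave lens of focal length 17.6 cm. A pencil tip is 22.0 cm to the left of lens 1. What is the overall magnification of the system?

f₁ = −15.0 cm (diverging).
Lens 1: 1/d_i1 = 1/(-15.0) − 1/(22.0) = -0.1121, so d_i1 = -8.919 cm; m₁ = −d_i1/d_o1 = +0.4054.
d_o2 = 109 − (-8.919) = 117.9 cm.
f₂ = −17.6 cm (diverging).
Lens 2: 1/d_i2 = 1/(-17.6) − 1/(117.9) = -0.06530, so d_i2 = -15.31 cm; m₂ = −d_i2/d_o2 = +0.1299.
m = m₁·m₂ = (+0.4054)(+0.1299) = +0.0527.

m = +0.0527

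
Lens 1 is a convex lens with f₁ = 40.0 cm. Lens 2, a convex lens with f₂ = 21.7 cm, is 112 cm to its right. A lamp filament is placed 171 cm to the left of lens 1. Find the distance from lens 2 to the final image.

34.1 cm

Lens 1: 1/d_i1 = 1/f₁ − 1/d_o1 = 1/(40.0) − 1/(171) = 0.01915, so d_i1 = 52.21 cm.
The intermediate image is 52.21 cm to the right of lens 1, which is 112 − (52.21) = 59.79 cm to the left of lens 2, so d_o2 = +59.79 cm.
Lens 2: 1/d_i2 = 1/f₂ − 1/d_o2 = 1/(21.7) − 1/(59.79) = 0.02936, so d_i2 = 34.1 cm.
The final image is real, 34.1 cm to the right of lens 2 (overall magnification ≈ 0.17).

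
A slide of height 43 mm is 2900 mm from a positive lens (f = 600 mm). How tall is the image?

11.2 mm

1/d_i = 1/f − 1/d_o = 1/(600.0) − 1/(2900) = 0.001322, so d_i = 756.5 mm.
m = −d_i/d_o = -0.2609.
|h_i| = |m|·h_o = 0.2609 × 43 = 11.2 mm. The image is real, inverted and reduced, on the far side of the lens.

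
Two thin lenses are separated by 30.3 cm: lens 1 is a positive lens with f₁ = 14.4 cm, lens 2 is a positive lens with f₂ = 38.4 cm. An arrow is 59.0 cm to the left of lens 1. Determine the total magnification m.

m = -0.457

Lens 1: 1/d_i1 = 1/(14.4) − 1/(59.0) = 0.05250, so d_i1 = 19.05 cm; m₁ = −d_i1/d_o1 = -0.3229.
d_o2 = 30.3 − (19.05) = 11.25 cm.
Lens 2: 1/d_i2 = 1/(38.4) − 1/(11.25) = -0.06285, so d_i2 = -15.91 cm; m₂ = −d_i2/d_o2 = +1.414.
m = m₁·m₂ = (-0.3229)(+1.414) = -0.457.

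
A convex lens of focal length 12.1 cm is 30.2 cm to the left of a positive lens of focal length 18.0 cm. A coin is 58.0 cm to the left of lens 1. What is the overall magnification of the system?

Lens 1: 1/d_i1 = 1/(12.1) − 1/(58.0) = 0.06540, so d_i1 = 15.29 cm; m₁ = −d_i1/d_o1 = -0.2636.
d_o2 = 30.2 − (15.29) = 14.91 cm.
Lens 2: 1/d_i2 = 1/(18.0) − 1/(14.91) = -0.01151, so d_i2 = -86.85 cm; m₂ = −d_i2/d_o2 = +5.825.
m = m₁·m₂ = (-0.2636)(+5.825) = -1.54.

m = -1.54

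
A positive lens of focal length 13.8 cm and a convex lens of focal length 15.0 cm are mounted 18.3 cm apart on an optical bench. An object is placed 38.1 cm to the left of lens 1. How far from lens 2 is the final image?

Lens 1: 1/d_i1 = 1/f₁ − 1/d_o1 = 1/(13.8) − 1/(38.1) = 0.04622, so d_i1 = 21.64 cm.
The intermediate image is 21.64 cm to the right of lens 1, which lies 3.340 cm to the right of lens 2 — a virtual object — so d_o2 = −3.340 cm.
Lens 2: 1/d_i2 = 1/f₂ − 1/d_o2 = 1/(15.0) − 1/(-3.340) = 0.3661, so d_i2 = 2.73 cm.
The final image is real, 2.73 cm to the right of lens 2 (overall magnification ≈ -0.46).

2.73 cm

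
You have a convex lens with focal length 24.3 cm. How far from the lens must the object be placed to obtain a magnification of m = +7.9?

m = −d_i/d_o ⇒ d_i = −m·d_o.
1/f = 1/d_o + 1/d_i = 1/d_o − 1/(m·d_o) = (1 − 1/m)/d_o, so d_o = f(1 − 1/m) = (24.30)(1 − 1/(+7.9)) = 21.2 cm.

21.2 cm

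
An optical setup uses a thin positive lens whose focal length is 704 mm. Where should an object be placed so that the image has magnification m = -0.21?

m = −d_i/d_o ⇒ d_i = −m·d_o.
1/f = 1/d_o + 1/d_i = 1/d_o − 1/(m·d_o) = (1 − 1/m)/d_o, so d_o = f(1 − 1/m) = (704.0)(1 − 1/(-0.21)) = 4060 mm.

4060 mm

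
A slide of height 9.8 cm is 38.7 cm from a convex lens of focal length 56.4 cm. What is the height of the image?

1/d_i = 1/f − 1/d_o = 1/(56.40) − 1/(38.7) = -0.008109, so d_i = -123.3 cm.
m = −d_i/d_o = +3.186.
|h_i| = |m|·h_o = 3.186 × 9.8 = 31.2 cm. The image is virtual, upright and enlarged, on the same side as the object.

31.2 cm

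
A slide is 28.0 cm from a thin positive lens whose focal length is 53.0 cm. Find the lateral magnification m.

m = +2.12

1/d_i = 1/f − 1/d_o = 1/(53.00) − 1/(28.0) = -0.01685, so d_i = -59.36 cm.
m = −d_i/d_o = −(-59.36)/(28.0) = +2.12.
The image is virtual, upright and enlarged, on the same side as the object.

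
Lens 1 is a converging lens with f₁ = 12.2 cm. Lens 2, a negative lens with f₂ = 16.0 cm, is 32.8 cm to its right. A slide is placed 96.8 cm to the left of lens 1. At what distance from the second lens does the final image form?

8.65 cm

Lens 1: 1/d_i1 = 1/f₁ − 1/d_o1 = 1/(12.2) − 1/(96.8) = 0.07164, so d_i1 = 13.96 cm.
The intermediate image is 13.96 cm to the right of lens 1, which is 32.8 − (13.96) = 18.84 cm to the left of lens 2, so d_o2 = +18.84 cm.
Lens 2 is diverging, so f₂ = −16.0 cm.
Lens 2: 1/d_i2 = 1/f₂ − 1/d_o2 = 1/(-16.0) − 1/(18.84) = -0.1156, so d_i2 = -8.65 cm.
The final image is virtual, 8.65 cm to the left of lens 2 (overall magnification ≈ -0.066).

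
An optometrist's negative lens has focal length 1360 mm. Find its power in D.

P = -0.735 D

For a negative lens, f = −1360 mm.
f = -136 cm = -1.36 m.
P = 1/f = 1/(-1.36 m) = -0.735 D.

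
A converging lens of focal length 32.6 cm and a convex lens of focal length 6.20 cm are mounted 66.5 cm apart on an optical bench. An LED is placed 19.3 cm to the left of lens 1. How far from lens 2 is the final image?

Lens 1: 1/d_i1 = 1/f₁ − 1/d_o1 = 1/(32.6) − 1/(19.3) = -0.02114, so d_i1 = -47.31 cm.
The intermediate image is 47.31 cm to the left of lens 1 (virtual), which is 66.5 − (-47.31) = 113.8 cm to the left of lens 2, so d_o2 = +113.8 cm.
Lens 2: 1/d_i2 = 1/f₂ − 1/d_o2 = 1/(6.20) − 1/(113.8) = 0.1525, so d_i2 = 6.56 cm.
The final image is real, 6.56 cm to the right of lens 2 (overall magnification ≈ -0.14).

6.56 cm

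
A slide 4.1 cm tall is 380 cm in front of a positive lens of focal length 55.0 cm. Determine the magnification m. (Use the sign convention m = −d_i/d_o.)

m = -0.169

1/d_i = 1/f − 1/d_o = 1/(55.00) − 1/(380) = 0.01555, so d_i = 64.31 cm.
m = −d_i/d_o = −(64.31)/(380) = -0.169.
The image is real, inverted and reduced, on the far side of the lens.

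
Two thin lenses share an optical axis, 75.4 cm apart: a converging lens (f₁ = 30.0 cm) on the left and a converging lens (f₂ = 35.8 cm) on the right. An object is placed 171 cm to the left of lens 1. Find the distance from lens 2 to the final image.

Lens 1: 1/d_i1 = 1/f₁ − 1/d_o1 = 1/(30.0) − 1/(171) = 0.02749, so d_i1 = 36.38 cm.
The intermediate image is 36.38 cm to the right of lens 1, which is 75.4 − (36.38) = 39.02 cm to the left of lens 2, so d_o2 = +39.02 cm.
Lens 2: 1/d_i2 = 1/f₂ − 1/d_o2 = 1/(35.8) − 1/(39.02) = 0.002305, so d_i2 = 434 cm.
The final image is real, 434 cm to the right of lens 2 (overall magnification ≈ 2.4).

434 cm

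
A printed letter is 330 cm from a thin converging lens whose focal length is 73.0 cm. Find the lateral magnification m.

1/d_i = 1/f − 1/d_o = 1/(73.00) − 1/(330) = 0.01067, so d_i = 93.74 cm.
m = −d_i/d_o = −(93.74)/(330) = -0.284.
The image is real, inverted and reduced, on the far side of the lens.

m = -0.284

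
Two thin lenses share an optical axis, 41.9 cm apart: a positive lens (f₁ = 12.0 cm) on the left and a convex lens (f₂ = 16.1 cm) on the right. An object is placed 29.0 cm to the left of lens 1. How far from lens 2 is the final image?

Lens 1: 1/d_i1 = 1/f₁ − 1/d_o1 = 1/(12.0) − 1/(29.0) = 0.04885, so d_i1 = 20.47 cm.
The intermediate image is 20.47 cm to the right of lens 1, which is 41.9 − (20.47) = 21.43 cm to the left of lens 2, so d_o2 = +21.43 cm.
Lens 2: 1/d_i2 = 1/f₂ − 1/d_o2 = 1/(16.1) − 1/(21.43) = 0.01545, so d_i2 = 64.7 cm.
The final image is real, 64.7 cm to the right of lens 2 (overall magnification ≈ 2.1).

64.7 cm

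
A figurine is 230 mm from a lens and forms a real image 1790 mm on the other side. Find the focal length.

Real image ⇒ d_i = +1790 mm.
1/f = 1/d_o + 1/d_i = 1/(230) + 1/(1790) = 0.004906, so f = 204 mm.
Since f is positive, the lens is converging.

f = 204 mm (converging)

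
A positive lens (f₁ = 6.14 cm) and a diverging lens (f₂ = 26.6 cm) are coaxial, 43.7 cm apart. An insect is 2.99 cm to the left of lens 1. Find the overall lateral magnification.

Lens 1: 1/d_i1 = 1/(6.14) − 1/(2.99) = -0.1716, so d_i1 = -5.828 cm; m₁ = −d_i1/d_o1 = +1.949.
d_o2 = 43.7 − (-5.828) = 49.53 cm.
f₂ = −26.6 cm (diverging).
Lens 2: 1/d_i2 = 1/(-26.6) − 1/(49.53) = -0.05778, so d_i2 = -17.31 cm; m₂ = −d_i2/d_o2 = +0.3494.
m = m₁·m₂ = (+1.949)(+0.3494) = +0.681.

m = +0.681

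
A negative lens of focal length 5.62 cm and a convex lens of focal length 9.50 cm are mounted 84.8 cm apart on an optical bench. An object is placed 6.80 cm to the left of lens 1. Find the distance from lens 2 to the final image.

Lens 1 is diverging, so f₁ = −5.62 cm.
Lens 1: 1/d_i1 = 1/f₁ − 1/d_o1 = 1/(-5.62) − 1/(6.80) = -0.3250, so d_i1 = -3.077 cm.
The intermediate image is 3.077 cm to the left of lens 1 (virtual), which is 84.8 − (-3.077) = 87.88 cm to the left of lens 2, so d_o2 = +87.88 cm.
Lens 2: 1/d_i2 = 1/f₂ − 1/d_o2 = 1/(9.50) − 1/(87.88) = 0.09388, so d_i2 = 10.7 cm.
The final image is real, 10.7 cm to the right of lens 2 (overall magnification ≈ -0.055).

10.7 cm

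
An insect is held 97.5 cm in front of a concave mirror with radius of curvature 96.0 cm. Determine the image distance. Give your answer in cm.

f = R/2 = 96.0/2 = 48.00 cm.
Mirror equation: 1/v = 1/f − 1/u = 1/(48.00) − 1/(97.5) = 0.02083 − 0.01026 = 0.01058, so v = 94.5 cm.
The image is real, inverted and reduced, in front of the mirror.

94.5 cm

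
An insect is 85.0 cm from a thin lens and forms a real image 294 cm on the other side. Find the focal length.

f = 65.9 cm (converging)

Real image ⇒ d_i = +294 cm.
1/f = 1/d_o + 1/d_i = 1/(85.0) + 1/(294) = 0.01517, so f = 65.9 cm.
Since f is positive, the thin lens is converging.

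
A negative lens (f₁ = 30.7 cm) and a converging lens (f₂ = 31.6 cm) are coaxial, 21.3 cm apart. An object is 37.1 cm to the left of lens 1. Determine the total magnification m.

f₁ = −30.7 cm (diverging).
Lens 1: 1/d_i1 = 1/(-30.7) − 1/(37.1) = -0.05953, so d_i1 = -16.80 cm; m₁ = −d_i1/d_o1 = +0.4528.
d_o2 = 21.3 − (-16.80) = 38.10 cm.
Lens 2: 1/d_i2 = 1/(31.6) − 1/(38.10) = 0.005399, so d_i2 = 185.2 cm; m₂ = −d_i2/d_o2 = -4.862.
m = m₁·m₂ = (+0.4528)(-4.862) = -2.20.

m = -2.20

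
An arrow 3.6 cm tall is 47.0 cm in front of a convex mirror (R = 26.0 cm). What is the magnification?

m = +0.217

f = R/2 = 26.0/2 = 13.00 cm; for a convex mirror, f = -13.00 cm.
1/d_i = 1/f − 1/d_o = 1/(-13.00) − 1/(47.0) = -0.09820, so d_i = -10.18 cm.
m = −d_i/d_o = −(-10.18)/(47.0) = +0.217.
The image is virtual, upright and reduced, behind the mirror.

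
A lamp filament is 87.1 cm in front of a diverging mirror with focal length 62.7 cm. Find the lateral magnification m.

For a diverging mirror, f = -62.7 cm.
1/d_i = 1/f − 1/d_o = 1/(-62.70) − 1/(87.1) = -0.02743, so d_i = -36.46 cm.
m = −d_i/d_o = −(-36.46)/(87.1) = +0.419.
The image is virtual, upright and reduced, behind the mirror.

m = +0.419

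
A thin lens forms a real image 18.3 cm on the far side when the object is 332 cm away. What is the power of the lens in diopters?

d_i = +18.3 cm.
1/f = 1/d_o + 1/d_i = 1/(332) + 1/(18.3) = 0.05766 cm⁻¹.
f = 17.34 cm = 0.1734 m, so P = 1/f = +5.77 D.

P = +5.77 D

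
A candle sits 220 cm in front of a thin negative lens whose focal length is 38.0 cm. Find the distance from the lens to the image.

32.4 cm

For a negative lens, f = -38.0 cm.
Thin-lens equation: 1/q = 1/f − 1/p = 1/(-38.00) − 1/(220) = -0.02632 − 0.004545 = -0.03086, so q = -32.4 cm.
The image is virtual, upright and reduced, on the same side as the object.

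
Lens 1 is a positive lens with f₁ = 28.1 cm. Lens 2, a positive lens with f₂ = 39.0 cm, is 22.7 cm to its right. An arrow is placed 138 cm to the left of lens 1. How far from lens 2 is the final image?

9.51 cm

Lens 1: 1/d_i1 = 1/f₁ − 1/d_o1 = 1/(28.1) − 1/(138) = 0.02834, so d_i1 = 35.28 cm.
The intermediate image is 35.28 cm to the right of lens 1, which lies 12.58 cm to the right of lens 2 — a virtual object — so d_o2 = −12.58 cm.
Lens 2: 1/d_i2 = 1/f₂ − 1/d_o2 = 1/(39.0) − 1/(-12.58) = 0.1051, so d_i2 = 9.51 cm.
The final image is real, 9.51 cm to the right of lens 2 (overall magnification ≈ -0.19).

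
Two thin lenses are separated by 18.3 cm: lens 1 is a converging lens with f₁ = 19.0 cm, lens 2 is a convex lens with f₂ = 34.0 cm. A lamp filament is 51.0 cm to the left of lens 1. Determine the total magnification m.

m = -0.439

Lens 1: 1/d_i1 = 1/(19.0) − 1/(51.0) = 0.03302, so d_i1 = 30.28 cm; m₁ = −d_i1/d_o1 = -0.5937.
d_o2 = 18.3 − (30.28) = -11.98 cm (virtual object).
Lens 2: 1/d_i2 = 1/(34.0) − 1/(-11.98) = 0.1129, so d_i2 = 8.859 cm; m₂ = −d_i2/d_o2 = +0.7395.
m = m₁·m₂ = (-0.5937)(+0.7395) = -0.439.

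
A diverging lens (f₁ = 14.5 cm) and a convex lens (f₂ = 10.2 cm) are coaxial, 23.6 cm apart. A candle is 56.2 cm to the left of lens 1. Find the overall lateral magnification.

f₁ = −14.5 cm (diverging).
Lens 1: 1/d_i1 = 1/(-14.5) − 1/(56.2) = -0.08676, so d_i1 = -11.53 cm; m₁ = −d_i1/d_o1 = +0.2052.
d_o2 = 23.6 − (-11.53) = 35.13 cm.
Lens 2: 1/d_i2 = 1/(10.2) − 1/(35.13) = 0.06957, so d_i2 = 14.37 cm; m₂ = −d_i2/d_o2 = -0.4091.
m = m₁·m₂ = (+0.2052)(-0.4091) = -0.0839.

m = -0.0839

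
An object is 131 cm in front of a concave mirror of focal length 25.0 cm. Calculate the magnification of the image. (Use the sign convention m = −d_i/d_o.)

1/d_i = 1/f − 1/d_o = 1/(25.00) − 1/(131) = 0.03237, so d_i = 30.90 cm.
m = −d_i/d_o = −(30.90)/(131) = -0.236.
The image is real, inverted and reduced, in front of the mirror.

m = -0.236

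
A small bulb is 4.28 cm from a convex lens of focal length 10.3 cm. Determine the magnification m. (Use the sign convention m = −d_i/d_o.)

m = +1.71

1/d_i = 1/f − 1/d_o = 1/(10.30) − 1/(4.28) = -0.1366, so d_i = -7.323 cm.
m = −d_i/d_o = −(-7.323)/(4.28) = +1.71.
The image is virtual, upright and enlarged, on the same side as the object.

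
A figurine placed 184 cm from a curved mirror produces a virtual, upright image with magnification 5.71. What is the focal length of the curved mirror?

f = 223 cm (concave)

m = −d_i/d_o ⇒ d_i = −m·d_o = −(+5.71)·(184) = -1051 cm.
1/f = 1/d_o + 1/d_i = 1/(184) + 1/(-1051) = 0.004483, so f = 223 cm.
Since f is positive, the curved mirror is concave.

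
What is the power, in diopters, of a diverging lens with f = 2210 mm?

For a diverging lens, f = −2210 mm.
f = -221 cm = -2.21 m.
P = 1/f = 1/(-2.21 m) = -0.452 D.

P = -0.452 D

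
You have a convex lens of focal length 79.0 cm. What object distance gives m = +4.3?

60.6 cm

m = −d_i/d_o ⇒ d_i = −m·d_o.
1/f = 1/d_o + 1/d_i = 1/d_o − 1/(m·d_o) = (1 − 1/m)/d_o, so d_o = f(1 − 1/m) = (79.00)(1 − 1/(+4.3)) = 60.6 cm.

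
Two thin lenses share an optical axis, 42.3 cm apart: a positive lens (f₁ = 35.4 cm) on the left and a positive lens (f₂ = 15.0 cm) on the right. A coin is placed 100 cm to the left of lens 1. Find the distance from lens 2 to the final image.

6.82 cm

Lens 1: 1/d_i1 = 1/f₁ − 1/d_o1 = 1/(35.4) − 1/(100) = 0.01825, so d_i1 = 54.80 cm.
The intermediate image is 54.80 cm to the right of lens 1, which lies 12.50 cm to the right of lens 2 — a virtual object — so d_o2 = −12.50 cm.
Lens 2: 1/d_i2 = 1/f₂ − 1/d_o2 = 1/(15.0) − 1/(-12.50) = 0.1467, so d_i2 = 6.82 cm.
The final image is real, 6.82 cm to the right of lens 2 (overall magnification ≈ -0.30).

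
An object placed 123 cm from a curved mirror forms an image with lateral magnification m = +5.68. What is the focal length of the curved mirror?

f = 149 cm (concave)

m = −d_i/d_o ⇒ d_i = −m·d_o = −(+5.68)·(123) = -698.6 cm.
1/f = 1/d_o + 1/d_i = 1/(123) + 1/(-698.6) = 0.006699, so f = 149 cm.
Since f is positive, the curved mirror is concave.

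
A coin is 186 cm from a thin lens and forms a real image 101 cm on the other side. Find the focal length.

Real image ⇒ d_i = +101 cm.
1/f = 1/d_o + 1/d_i = 1/(186) + 1/(101) = 0.01528, so f = 65.5 cm.
Since f is positive, the thin lens is converging.

f = 65.5 cm (converging)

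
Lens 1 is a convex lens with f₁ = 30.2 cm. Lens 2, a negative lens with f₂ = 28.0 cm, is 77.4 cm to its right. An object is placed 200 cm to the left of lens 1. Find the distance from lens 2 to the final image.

Lens 1: 1/d_i1 = 1/f₁ − 1/d_o1 = 1/(30.2) − 1/(200) = 0.02811, so d_i1 = 35.57 cm.
The intermediate image is 35.57 cm to the right of lens 1, which is 77.4 − (35.57) = 41.83 cm to the left of lens 2, so d_o2 = +41.83 cm.
Lens 2 is diverging, so f₂ = −28.0 cm.
Lens 2: 1/d_i2 = 1/f₂ − 1/d_o2 = 1/(-28.0) − 1/(41.83) = -0.05962, so d_i2 = -16.8 cm.
The final image is virtual, 16.8 cm to the left of lens 2 (overall magnification ≈ -0.071).

16.8 cm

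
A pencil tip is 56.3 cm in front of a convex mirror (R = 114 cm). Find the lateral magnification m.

f = R/2 = 114/2 = 57.00 cm; for a convex mirror, f = -57.00 cm.
1/d_i = 1/f − 1/d_o = 1/(-57.00) − 1/(56.3) = -0.03531, so d_i = -28.32 cm.
m = −d_i/d_o = −(-28.32)/(56.3) = +0.503.
The image is virtual, upright and reduced, behind the mirror.

m = +0.503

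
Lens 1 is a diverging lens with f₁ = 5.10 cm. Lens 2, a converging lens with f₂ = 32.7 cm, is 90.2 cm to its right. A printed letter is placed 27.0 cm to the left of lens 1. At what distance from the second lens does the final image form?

Lens 1 is diverging, so f₁ = −5.10 cm.
Lens 1: 1/d_i1 = 1/f₁ − 1/d_o1 = 1/(-5.10) − 1/(27.0) = -0.2331, so d_i1 = -4.290 cm.
The intermediate image is 4.290 cm to the left of lens 1 (virtual), which is 90.2 − (-4.290) = 94.49 cm to the left of lens 2, so d_o2 = +94.49 cm.
Lens 2: 1/d_i2 = 1/f₂ − 1/d_o2 = 1/(32.7) − 1/(94.49) = 0.02000, so d_i2 = 50.0 cm.
The final image is real, 50.0 cm to the right of lens 2 (overall magnification ≈ -0.084).

50.0 cm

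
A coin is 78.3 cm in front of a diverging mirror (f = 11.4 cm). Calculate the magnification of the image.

m = +0.127

For a diverging mirror, f = -11.4 cm.
1/d_i = 1/f − 1/d_o = 1/(-11.40) − 1/(78.3) = -0.1005, so d_i = -9.951 cm.
m = −d_i/d_o = −(-9.951)/(78.3) = +0.127.
The image is virtual, upright and reduced, behind the mirror.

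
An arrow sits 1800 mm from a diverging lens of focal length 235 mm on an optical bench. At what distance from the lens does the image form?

208 mm

For a diverging lens, f = -235 mm.
Lens equation: 1/q = 1/f − 1/p = 1/(-235.0) − 1/(1800) = -0.004255 − 0.0005556 = -0.004811, so q = -208 mm.
The image is virtual, upright and reduced, on the same side as the object.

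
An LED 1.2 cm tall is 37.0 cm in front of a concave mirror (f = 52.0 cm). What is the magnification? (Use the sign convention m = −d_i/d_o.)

m = +3.47

1/d_i = 1/f − 1/d_o = 1/(52.00) − 1/(37.0) = -0.007796, so d_i = -128.3 cm.
m = −d_i/d_o = −(-128.3)/(37.0) = +3.47.
The image is virtual, upright and enlarged, behind the mirror.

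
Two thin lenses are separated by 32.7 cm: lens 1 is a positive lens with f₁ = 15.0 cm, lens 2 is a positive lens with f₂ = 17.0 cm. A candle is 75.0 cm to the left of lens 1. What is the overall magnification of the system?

Lens 1: 1/d_i1 = 1/(15.0) − 1/(75.0) = 0.05333, so d_i1 = 18.75 cm; m₁ = −d_i1/d_o1 = -0.2500.
d_o2 = 32.7 − (18.75) = 13.95 cm.
Lens 2: 1/d_i2 = 1/(17.0) − 1/(13.95) = -0.01286, so d_i2 = -77.75 cm; m₂ = −d_i2/d_o2 = +5.574.
m = m₁·m₂ = (-0.2500)(+5.574) = -1.39.

m = -1.39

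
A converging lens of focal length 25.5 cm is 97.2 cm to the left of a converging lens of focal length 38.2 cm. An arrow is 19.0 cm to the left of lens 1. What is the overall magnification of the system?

m = -1.12

Lens 1: 1/d_i1 = 1/(25.5) − 1/(19.0) = -0.01342, so d_i1 = -74.54 cm; m₁ = −d_i1/d_o1 = +3.923.
d_o2 = 97.2 − (-74.54) = 171.7 cm.
Lens 2: 1/d_i2 = 1/(38.2) − 1/(171.7) = 0.02035, so d_i2 = 49.13 cm; m₂ = −d_i2/d_o2 = -0.2861.
m = m₁·m₂ = (+3.923)(-0.2861) = -1.12.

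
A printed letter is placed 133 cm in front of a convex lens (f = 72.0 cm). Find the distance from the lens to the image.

Thin-lens equation: 1/d_i = 1/f − 1/d_o = 1/(72.00) − 1/(133) = 0.01389 − 0.007519 = 0.006370, so d_i = 157 cm.
The image is real, inverted and enlarged, on the far side of the lens.

157 cm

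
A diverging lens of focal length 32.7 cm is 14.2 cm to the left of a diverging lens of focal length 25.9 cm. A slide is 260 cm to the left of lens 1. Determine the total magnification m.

m = +0.0418

f₁ = −32.7 cm (diverging).
Lens 1: 1/d_i1 = 1/(-32.7) − 1/(260) = -0.03443, so d_i1 = -29.05 cm; m₁ = −d_i1/d_o1 = +0.1117.
d_o2 = 14.2 − (-29.05) = 43.25 cm.
f₂ = −25.9 cm (diverging).
Lens 2: 1/d_i2 = 1/(-25.9) − 1/(43.25) = -0.06173, so d_i2 = -16.20 cm; m₂ = −d_i2/d_o2 = +0.3745.
m = m₁·m₂ = (+0.1117)(+0.3745) = +0.0418.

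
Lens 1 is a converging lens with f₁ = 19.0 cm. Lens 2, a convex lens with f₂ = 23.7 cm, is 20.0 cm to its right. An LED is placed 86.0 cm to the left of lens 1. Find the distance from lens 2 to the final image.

3.70 cm

Lens 1: 1/d_i1 = 1/f₁ − 1/d_o1 = 1/(19.0) − 1/(86.0) = 0.04100, so d_i1 = 24.39 cm.
The intermediate image is 24.39 cm to the right of lens 1, which lies 4.390 cm to the right of lens 2 — a virtual object — so d_o2 = −4.390 cm.
Lens 2: 1/d_i2 = 1/f₂ − 1/d_o2 = 1/(23.7) − 1/(-4.390) = 0.2700, so d_i2 = 3.70 cm.
The final image is real, 3.70 cm to the right of lens 2 (overall magnification ≈ -0.24).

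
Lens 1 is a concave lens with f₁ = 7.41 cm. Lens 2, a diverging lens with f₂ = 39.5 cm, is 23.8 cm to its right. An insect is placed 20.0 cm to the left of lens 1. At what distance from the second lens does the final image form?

Lens 1 is diverging, so f₁ = −7.41 cm.
Lens 1: 1/d_i1 = 1/f₁ − 1/d_o1 = 1/(-7.41) − 1/(20.0) = -0.1850, so d_i1 = -5.407 cm.
The intermediate image is 5.407 cm to the left of lens 1 (virtual), which is 23.8 − (-5.407) = 29.21 cm to the left of lens 2, so d_o2 = +29.21 cm.
Lens 2 is diverging, so f₂ = −39.5 cm.
Lens 2: 1/d_i2 = 1/f₂ − 1/d_o2 = 1/(-39.5) − 1/(29.21) = -0.05955, so d_i2 = -16.8 cm.
The final image is virtual, 16.8 cm to the left of lens 2 (overall magnification ≈ 0.16).

16.8 cm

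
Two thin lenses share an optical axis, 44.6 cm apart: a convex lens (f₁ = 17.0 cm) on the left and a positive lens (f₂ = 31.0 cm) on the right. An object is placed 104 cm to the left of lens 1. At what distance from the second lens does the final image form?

Lens 1: 1/d_i1 = 1/f₁ − 1/d_o1 = 1/(17.0) − 1/(104) = 0.04921, so d_i1 = 20.32 cm.
The intermediate image is 20.32 cm to the right of lens 1, which is 44.6 − (20.32) = 24.28 cm to the left of lens 2, so d_o2 = +24.28 cm.
Lens 2: 1/d_i2 = 1/f₂ − 1/d_o2 = 1/(31.0) − 1/(24.28) = -0.008928, so d_i2 = -112 cm.
The final image is virtual, 112 cm to the left of lens 2 (overall magnification ≈ -0.90).

112 cm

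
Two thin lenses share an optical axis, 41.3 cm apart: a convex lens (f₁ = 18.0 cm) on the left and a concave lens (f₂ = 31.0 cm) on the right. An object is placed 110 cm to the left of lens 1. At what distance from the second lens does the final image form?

Lens 1: 1/d_i1 = 1/f₁ − 1/d_o1 = 1/(18.0) − 1/(110) = 0.04646, so d_i1 = 21.52 cm.
The intermediate image is 21.52 cm to the right of lens 1, which is 41.3 − (21.52) = 19.78 cm to the left of lens 2, so d_o2 = +19.78 cm.
Lens 2 is diverging, so f₂ = −31.0 cm.
Lens 2: 1/d_i2 = 1/f₂ − 1/d_o2 = 1/(-31.0) − 1/(19.78) = -0.08281, so d_i2 = -12.1 cm.
The final image is virtual, 12.1 cm to the left of lens 2 (overall magnification ≈ -0.12).

12.1 cm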